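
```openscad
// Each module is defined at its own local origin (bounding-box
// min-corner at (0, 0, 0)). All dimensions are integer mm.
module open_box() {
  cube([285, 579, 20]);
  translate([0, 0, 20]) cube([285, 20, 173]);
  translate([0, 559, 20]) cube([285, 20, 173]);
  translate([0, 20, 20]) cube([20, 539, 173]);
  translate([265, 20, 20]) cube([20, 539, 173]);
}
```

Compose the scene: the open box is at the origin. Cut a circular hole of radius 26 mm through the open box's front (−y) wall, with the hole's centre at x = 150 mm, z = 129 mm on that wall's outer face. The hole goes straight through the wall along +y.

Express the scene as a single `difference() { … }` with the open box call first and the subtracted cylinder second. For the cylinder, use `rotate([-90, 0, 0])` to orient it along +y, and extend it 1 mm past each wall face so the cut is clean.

difference() {
  open_box();
  translate([150, -1, 129]) rotate([-90, 0, 0]) cylinder(h = 22, r = 26);
}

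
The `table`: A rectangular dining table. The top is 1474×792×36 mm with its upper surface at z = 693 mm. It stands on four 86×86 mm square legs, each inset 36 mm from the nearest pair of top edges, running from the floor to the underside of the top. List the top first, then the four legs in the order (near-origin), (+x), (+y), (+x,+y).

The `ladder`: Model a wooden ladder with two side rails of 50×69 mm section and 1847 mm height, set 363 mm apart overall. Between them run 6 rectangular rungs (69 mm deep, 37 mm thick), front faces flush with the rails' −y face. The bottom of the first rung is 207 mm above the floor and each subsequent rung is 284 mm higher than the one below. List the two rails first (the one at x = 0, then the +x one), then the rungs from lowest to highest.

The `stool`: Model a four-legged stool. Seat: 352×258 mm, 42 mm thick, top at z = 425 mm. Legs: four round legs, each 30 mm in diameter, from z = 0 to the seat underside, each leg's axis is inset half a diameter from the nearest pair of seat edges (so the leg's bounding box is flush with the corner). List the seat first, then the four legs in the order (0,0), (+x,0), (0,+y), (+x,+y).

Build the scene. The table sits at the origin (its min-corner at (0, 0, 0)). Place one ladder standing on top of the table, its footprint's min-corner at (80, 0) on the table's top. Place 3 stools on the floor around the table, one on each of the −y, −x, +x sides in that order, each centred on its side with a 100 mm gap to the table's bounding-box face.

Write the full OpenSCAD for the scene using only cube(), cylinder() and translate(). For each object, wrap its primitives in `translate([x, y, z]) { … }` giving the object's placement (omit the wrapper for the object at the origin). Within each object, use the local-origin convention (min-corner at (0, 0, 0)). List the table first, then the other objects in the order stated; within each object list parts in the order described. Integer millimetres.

translate([0, 0, 657]) cube([1474, 792, 36]);
translate([36, 36, 0]) cube([86, 86, 657]);
translate([1352, 36, 0]) cube([86, 86, 657]);
translate([36, 670, 0]) cube([86, 86, 657]);
translate([1352, 670, 0]) cube([86, 86, 657]);
translate([80, 0, 693]) {
  cube([50, 69, 1847]);
  translate([313, 0, 0]) cube([50, 69, 1847]);
  translate([50, 0, 207]) cube([263, 69, 37]);
  translate([50, 0, 491]) cube([263, 69, 37]);
  translate([50, 0, 775]) cube([263, 69, 37]);
  translate([50, 0, 1059]) cube([263, 69, 37]);
  translate([50, 0, 1343]) cube([263, 69, 37]);
  translate([50, 0, 1627]) cube([263, 69, 37]);
}
translate([561, -358, 0]) {
  translate([0, 0, 383]) cube([352, 258, 42]);
  translate([15, 15, 0]) cylinder(h = 383, r = 15);
  translate([337, 15, 0]) cylinder(h = 383, r = 15);
  translate([15, 243, 0]) cylinder(h = 383, r = 15);
  translate([337, 243, 0]) cylinder(h = 383, r = 15);
}
translate([-452, 267, 0]) {
  translate([0, 0, 383]) cube([352, 258, 42]);
  translate([15, 15, 0]) cylinder(h = 383, r = 15);
  translate([337, 15, 0]) cylinder(h = 383, r = 15);
  translate([15, 243, 0]) cylinder(h = 383, r = 15);
  translate([337, 243, 0]) cylinder(h = 383, r = 15);
}
translate([1574, 267, 0]) {
  translate([0, 0, 383]) cube([352, 258, 42]);
  translate([15, 15, 0]) cylinder(h = 383, r = 15);
  translate([337, 15, 0]) cylinder(h = 383, r = 15);
  translate([15, 243, 0]) cylinder(h = 383, r = 15);
  translate([337, 243, 0]) cylinder(h = 383, r = 15);
}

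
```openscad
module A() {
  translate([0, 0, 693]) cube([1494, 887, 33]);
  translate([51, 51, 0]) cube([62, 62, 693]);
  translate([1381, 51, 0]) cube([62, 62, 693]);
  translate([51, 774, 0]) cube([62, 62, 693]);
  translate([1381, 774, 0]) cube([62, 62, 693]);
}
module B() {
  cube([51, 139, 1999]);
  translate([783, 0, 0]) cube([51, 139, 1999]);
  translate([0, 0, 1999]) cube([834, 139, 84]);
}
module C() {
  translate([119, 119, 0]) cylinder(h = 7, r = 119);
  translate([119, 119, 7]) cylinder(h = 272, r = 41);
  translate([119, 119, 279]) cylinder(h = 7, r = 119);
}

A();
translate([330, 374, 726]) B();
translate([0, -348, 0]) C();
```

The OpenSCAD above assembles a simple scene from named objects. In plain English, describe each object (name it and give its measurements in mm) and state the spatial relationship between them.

A is a table: top 1494 mm (x) × 887 mm (y), 33 mm thick, upper face at z = 726 mm, on four 62×62 mm square legs, each inset 51 mm from the nearest pair of top edges, running from z = 0 to the bottom of the top.

B is a door frame. The clear opening is 732 mm wide and 1999 mm high. Two 51 mm wide jambs, 139 mm deep, stand either side of the opening from the floor to the top of the opening. A 84 mm thick head sits across the top of both jambs, spanning the full outside width of the frame.

C is a spool: two coaxial disc flanges of radius 119 mm and thickness 7 mm, joined by a core cylinder of radius 41 mm and height 272 mm. The lower flange rests on z = 0 and the three cylinders share a vertical axis.

The door frame is on top of the table, centred. The spool is on the floor beside the table on its −y side.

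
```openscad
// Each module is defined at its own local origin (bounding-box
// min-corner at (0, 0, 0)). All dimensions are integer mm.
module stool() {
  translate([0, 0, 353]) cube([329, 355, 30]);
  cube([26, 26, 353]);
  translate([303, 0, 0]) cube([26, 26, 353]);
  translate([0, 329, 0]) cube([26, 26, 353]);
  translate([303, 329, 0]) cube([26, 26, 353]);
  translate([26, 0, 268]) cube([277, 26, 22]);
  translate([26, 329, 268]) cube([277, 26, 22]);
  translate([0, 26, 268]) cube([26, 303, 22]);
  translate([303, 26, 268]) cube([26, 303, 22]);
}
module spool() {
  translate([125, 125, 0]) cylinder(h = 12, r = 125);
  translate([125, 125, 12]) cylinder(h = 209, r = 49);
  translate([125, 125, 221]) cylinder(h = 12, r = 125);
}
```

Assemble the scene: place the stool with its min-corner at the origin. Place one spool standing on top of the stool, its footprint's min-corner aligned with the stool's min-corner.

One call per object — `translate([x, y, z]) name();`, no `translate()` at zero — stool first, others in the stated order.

stool();
translate([0, 0, 383]) spool();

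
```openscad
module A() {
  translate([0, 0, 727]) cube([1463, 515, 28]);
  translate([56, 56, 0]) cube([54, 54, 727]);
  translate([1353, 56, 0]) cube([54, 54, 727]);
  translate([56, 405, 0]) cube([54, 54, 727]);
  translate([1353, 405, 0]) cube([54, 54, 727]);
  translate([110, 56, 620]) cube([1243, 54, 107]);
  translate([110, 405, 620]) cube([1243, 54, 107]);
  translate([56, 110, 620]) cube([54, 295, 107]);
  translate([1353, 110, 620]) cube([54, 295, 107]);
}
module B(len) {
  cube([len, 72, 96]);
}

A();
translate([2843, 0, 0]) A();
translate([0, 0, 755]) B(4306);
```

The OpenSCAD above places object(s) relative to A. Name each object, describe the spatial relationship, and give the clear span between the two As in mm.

A is a table. B is a beam. A beam spans the tops of two tables. The clear span between the two tables is 1380 mm.

Second table starts at x = 2843; first ends at x = 1463; clear span = 2843 − 1463 = 1380 mm.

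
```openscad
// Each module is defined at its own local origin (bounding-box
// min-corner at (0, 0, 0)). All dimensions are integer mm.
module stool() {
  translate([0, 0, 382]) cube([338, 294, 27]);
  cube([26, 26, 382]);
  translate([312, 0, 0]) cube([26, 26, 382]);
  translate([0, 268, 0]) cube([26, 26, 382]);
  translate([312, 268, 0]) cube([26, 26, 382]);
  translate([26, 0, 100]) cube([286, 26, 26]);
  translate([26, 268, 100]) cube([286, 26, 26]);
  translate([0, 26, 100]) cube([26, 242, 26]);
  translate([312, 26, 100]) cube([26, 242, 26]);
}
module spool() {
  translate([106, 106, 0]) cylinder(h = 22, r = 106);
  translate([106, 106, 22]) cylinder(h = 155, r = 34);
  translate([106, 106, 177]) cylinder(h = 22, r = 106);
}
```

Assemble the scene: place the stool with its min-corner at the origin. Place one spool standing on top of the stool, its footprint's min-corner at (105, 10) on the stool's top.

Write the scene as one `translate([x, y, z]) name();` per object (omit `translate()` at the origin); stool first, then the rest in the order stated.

stool();
translate([105, 10, 409]) spool();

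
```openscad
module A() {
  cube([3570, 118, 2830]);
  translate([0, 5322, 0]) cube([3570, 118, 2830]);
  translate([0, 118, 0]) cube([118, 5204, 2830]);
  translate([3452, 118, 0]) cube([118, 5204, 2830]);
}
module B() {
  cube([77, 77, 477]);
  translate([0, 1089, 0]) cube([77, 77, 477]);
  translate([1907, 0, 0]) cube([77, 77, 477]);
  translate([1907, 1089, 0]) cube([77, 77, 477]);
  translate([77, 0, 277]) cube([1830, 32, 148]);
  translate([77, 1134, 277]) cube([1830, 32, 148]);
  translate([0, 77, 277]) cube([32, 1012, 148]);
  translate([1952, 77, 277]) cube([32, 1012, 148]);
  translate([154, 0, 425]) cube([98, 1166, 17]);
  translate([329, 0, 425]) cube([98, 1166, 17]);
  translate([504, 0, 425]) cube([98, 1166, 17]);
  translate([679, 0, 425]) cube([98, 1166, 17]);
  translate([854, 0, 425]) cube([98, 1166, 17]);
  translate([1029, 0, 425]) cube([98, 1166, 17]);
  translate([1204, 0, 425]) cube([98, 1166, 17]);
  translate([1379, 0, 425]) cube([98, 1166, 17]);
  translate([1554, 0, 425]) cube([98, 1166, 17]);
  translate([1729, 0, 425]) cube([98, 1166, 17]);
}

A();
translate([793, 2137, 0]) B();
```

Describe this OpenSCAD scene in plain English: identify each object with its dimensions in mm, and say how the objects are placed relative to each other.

A is the wall frame of a small rectangular building: four walls, each 2830 mm tall and 118 mm thick, enclosing a footprint 3570 mm (x) by 5440 mm (y) outside-to-outside, with no floor or roof. The front and back walls (the −y and +y sides) span the full width; the two side walls fit between them.

B is a bed frame 1984 mm long (x) by 1166 mm wide (y). Four 77×77 mm corner posts, 477 mm tall, at the corners of the footprint. Four rails of 32 mm thickness and 148 mm height run between adjacent posts with their undersides at z = 277 mm, their outer faces flush with the outside of the frame (the two x-running rails run between the posts' inner faces; the two y-running rails run between the posts' inner faces). 10 slats, each 98 mm wide (x) and 17 mm thick, lie across the top of the two x-running rails, running the full 1166 mm width of the frame in y; the slats are evenly spaced along x between the inner faces of the end posts with equal gaps (rounded down to the nearest mm) at the −x end and between each pair — any rounding remainder accumulates at the +x end.

The bed frame sits inside the house frame, centred.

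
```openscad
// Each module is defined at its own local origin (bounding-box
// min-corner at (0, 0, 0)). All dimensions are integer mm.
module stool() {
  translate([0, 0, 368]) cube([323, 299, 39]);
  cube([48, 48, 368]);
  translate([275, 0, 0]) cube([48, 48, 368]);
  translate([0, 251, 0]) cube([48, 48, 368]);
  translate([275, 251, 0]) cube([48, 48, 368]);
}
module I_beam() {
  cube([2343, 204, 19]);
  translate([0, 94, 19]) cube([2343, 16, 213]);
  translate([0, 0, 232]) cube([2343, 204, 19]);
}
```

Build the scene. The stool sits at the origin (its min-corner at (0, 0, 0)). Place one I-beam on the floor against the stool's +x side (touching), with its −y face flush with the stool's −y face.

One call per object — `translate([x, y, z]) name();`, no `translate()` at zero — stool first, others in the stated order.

stool();
translate([323, 0, 0]) I_beam();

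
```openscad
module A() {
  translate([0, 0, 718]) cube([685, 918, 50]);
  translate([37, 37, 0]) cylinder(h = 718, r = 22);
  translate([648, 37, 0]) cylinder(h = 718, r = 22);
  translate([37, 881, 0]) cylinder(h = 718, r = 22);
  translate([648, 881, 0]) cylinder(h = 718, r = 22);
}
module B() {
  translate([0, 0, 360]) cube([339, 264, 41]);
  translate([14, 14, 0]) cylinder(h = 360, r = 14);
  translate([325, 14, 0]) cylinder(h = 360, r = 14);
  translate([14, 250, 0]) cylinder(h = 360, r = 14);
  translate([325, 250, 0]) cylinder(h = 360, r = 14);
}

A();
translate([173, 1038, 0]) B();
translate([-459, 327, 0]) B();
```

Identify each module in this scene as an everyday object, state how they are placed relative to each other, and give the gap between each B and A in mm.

A is a table. B is a stool. Two stools sit around the table at the +y, −x sides. The gap between each stool and the table is 120 mm.

Each stool's nearest face is 120 mm from the table's bounding box.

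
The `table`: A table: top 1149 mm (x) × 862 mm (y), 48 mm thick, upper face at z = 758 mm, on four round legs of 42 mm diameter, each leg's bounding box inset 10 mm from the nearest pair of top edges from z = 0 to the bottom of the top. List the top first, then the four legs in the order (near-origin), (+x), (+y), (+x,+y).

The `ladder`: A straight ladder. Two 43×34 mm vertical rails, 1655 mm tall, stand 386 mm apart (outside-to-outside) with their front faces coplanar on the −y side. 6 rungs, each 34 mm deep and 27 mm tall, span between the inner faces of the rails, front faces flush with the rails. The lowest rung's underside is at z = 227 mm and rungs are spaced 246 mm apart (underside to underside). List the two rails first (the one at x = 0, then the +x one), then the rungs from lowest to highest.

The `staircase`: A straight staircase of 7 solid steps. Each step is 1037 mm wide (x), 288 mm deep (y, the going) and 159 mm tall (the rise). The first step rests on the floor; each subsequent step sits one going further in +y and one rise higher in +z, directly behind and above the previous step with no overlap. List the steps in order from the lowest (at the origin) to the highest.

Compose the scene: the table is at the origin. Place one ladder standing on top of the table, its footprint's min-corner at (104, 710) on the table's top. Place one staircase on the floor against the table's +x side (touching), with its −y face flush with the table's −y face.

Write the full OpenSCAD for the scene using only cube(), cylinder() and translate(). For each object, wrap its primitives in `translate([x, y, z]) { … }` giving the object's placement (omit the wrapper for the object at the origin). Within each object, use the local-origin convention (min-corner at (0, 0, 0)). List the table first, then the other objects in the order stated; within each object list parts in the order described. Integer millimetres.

translate([0, 0, 710]) cube([1149, 862, 48]);
translate([31, 31, 0]) cylinder(h = 710, r = 21);
translate([1118, 31, 0]) cylinder(h = 710, r = 21);
translate([31, 831, 0]) cylinder(h = 710, r = 21);
translate([1118, 831, 0]) cylinder(h = 710, r = 21);
translate([104, 710, 758]) {
  cube([43, 34, 1655]);
  translate([343, 0, 0]) cube([43, 34, 1655]);
  translate([43, 0, 227]) cube([300, 34, 27]);
  translate([43, 0, 473]) cube([300, 34, 27]);
  translate([43, 0, 719]) cube([300, 34, 27]);
  translate([43, 0, 965]) cube([300, 34, 27]);
  translate([43, 0, 1211]) cube([300, 34, 27]);
  translate([43, 0, 1457]) cube([300, 34, 27]);
}
translate([1149, 0, 0]) {
  cube([1037, 288, 159]);
  translate([0, 288, 159]) cube([1037, 288, 159]);
  translate([0, 576, 318]) cube([1037, 288, 159]);
  translate([0, 864, 477]) cube([1037, 288, 159]);
  translate([0, 1152, 636]) cube([1037, 288, 159]);
  translate([0, 1440, 795]) cube([1037, 288, 159]);
  translate([0, 1728, 954]) cube([1037, 288, 159]);
}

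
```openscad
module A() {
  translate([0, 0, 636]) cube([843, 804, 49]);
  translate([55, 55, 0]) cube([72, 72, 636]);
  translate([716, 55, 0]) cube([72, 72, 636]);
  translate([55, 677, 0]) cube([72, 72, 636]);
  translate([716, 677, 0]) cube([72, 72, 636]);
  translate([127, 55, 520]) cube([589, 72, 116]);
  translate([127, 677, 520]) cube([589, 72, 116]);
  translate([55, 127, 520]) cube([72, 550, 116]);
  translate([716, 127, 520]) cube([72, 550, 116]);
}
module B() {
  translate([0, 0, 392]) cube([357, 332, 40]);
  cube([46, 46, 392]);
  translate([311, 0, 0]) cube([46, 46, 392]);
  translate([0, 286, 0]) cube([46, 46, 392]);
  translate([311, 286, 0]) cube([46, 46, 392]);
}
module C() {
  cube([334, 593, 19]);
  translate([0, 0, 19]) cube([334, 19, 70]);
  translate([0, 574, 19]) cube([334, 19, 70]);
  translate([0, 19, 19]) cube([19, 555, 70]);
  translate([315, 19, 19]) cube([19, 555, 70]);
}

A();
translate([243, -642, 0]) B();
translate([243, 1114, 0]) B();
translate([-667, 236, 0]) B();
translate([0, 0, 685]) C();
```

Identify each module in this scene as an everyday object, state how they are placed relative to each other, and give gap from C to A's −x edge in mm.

The open box's min-x is at 0; the table's min-x is 0; gap = 0 mm.

A is a table. B is a stool. C is an open box. Three stools sit around the table at the −y, +y, −x sides. The open box is on top of the table. The gap from the open box to the table's −x edge is 0 mm.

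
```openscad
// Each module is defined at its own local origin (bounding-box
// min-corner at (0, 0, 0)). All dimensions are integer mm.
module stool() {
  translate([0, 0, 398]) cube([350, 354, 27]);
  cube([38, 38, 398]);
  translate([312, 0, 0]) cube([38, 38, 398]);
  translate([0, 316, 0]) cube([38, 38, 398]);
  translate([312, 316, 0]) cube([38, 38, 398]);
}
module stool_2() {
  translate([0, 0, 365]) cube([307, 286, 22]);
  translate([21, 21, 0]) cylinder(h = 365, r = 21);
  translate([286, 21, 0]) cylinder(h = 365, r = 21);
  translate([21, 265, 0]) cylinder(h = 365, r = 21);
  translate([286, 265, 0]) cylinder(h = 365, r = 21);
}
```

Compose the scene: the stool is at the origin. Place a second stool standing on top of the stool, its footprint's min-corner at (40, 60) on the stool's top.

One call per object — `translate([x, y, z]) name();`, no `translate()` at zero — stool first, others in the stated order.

stool();
translate([40, 60, 425]) stool_2();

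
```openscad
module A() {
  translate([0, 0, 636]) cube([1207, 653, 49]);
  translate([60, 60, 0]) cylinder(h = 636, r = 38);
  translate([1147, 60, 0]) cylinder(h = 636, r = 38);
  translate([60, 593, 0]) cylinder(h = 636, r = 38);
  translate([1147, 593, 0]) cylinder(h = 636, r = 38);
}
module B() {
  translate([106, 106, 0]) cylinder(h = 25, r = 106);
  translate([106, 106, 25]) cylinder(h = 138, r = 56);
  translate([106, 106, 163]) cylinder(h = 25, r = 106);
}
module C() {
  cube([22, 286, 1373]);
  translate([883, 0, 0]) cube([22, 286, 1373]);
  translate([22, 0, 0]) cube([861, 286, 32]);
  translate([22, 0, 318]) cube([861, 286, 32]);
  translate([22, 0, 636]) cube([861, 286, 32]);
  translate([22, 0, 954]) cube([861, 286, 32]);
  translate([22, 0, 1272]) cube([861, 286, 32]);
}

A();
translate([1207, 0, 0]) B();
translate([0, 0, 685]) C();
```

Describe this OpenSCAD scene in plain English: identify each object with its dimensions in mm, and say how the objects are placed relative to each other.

A is a table with a 1207×653 mm rectangular top, 49 mm thick, top surface at z = 685 mm, supported by four round legs of 76 mm diameter, each leg's bounding box inset 22 mm from the nearest pair of top edges, running from the floor.

B is a spool: two coaxial disc flanges of radius 106 mm and thickness 25 mm, joined by a core cylinder of radius 56 mm and height 138 mm. The lower flange rests on z = 0 and the three cylinders share a vertical axis.

C is a bookshelf 905 mm wide overall, 286 mm deep and 1373 mm tall. The two sides are 22 mm thick vertical panels. 5 horizontal shelves of 32 mm thickness span between the inner faces of the sides; the lowest shelf sits on the floor and shelves are stacked with a clear vertical gap of 286 mm between each pair.

The spool is against the table's +x side, with their −y faces flush. The bookshelf is on top of the table.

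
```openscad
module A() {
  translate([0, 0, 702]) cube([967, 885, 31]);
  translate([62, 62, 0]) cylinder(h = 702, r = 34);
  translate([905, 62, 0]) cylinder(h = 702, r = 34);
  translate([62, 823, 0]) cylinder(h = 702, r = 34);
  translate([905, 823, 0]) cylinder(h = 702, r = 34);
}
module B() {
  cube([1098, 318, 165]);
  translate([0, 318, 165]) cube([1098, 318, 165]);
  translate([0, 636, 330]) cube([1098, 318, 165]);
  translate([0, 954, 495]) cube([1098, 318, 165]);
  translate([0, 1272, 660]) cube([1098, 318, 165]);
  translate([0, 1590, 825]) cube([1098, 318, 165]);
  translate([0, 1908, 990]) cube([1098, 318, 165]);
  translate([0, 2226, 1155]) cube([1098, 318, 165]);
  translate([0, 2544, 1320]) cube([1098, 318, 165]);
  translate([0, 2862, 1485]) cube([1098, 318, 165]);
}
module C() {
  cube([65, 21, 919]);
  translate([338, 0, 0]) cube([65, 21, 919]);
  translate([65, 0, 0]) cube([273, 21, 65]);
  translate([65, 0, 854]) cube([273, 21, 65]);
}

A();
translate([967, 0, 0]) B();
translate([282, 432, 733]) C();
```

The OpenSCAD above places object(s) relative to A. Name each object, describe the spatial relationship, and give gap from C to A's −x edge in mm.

The picture frame's min-x is at 282; the table's min-x is 0; gap = 282 mm.

A is a table. B is a staircase. C is a picture frame. The staircase is against the table's +x side, with their −y faces flush. The picture frame is on top of the table, centred. The gap from the picture frame to the table's −x edge is 282 mm.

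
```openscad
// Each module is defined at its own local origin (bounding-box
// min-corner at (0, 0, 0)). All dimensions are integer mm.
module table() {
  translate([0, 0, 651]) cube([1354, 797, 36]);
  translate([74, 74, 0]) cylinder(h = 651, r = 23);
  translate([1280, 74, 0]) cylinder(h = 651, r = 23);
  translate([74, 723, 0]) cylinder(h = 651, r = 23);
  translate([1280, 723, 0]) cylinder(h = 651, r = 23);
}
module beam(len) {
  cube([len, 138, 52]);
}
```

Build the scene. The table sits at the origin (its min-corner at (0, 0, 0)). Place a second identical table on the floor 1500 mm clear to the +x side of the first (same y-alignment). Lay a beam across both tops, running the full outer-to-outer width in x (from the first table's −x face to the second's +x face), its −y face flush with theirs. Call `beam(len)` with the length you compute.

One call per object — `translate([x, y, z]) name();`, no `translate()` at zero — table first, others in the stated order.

table();
translate([2854, 0, 0]) table();
translate([0, 0, 687]) beam(4208);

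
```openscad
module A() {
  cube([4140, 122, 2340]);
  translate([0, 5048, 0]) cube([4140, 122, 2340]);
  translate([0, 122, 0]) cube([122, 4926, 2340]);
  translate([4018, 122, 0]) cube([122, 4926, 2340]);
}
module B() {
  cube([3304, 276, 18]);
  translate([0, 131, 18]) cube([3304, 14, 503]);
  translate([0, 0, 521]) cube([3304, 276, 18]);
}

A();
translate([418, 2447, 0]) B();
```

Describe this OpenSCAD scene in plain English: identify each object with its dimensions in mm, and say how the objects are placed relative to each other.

A is a box-shaped house frame (walls only): outside footprint 4140×5170 mm, wall height 2340 mm, wall thickness 122 mm. The two y-facing walls run the full x-width; the two x-facing walls fit between the inner faces of the y-facing walls.

B is an I-beam lying along x, 3304 mm long. Overall section height 539 mm. Two flanges 276 mm wide (y) and 18 mm thick, one on the floor and one at the top; a web 14 mm thick runs between them, centred on the flange width.

The I-beam sits inside the house frame, centred.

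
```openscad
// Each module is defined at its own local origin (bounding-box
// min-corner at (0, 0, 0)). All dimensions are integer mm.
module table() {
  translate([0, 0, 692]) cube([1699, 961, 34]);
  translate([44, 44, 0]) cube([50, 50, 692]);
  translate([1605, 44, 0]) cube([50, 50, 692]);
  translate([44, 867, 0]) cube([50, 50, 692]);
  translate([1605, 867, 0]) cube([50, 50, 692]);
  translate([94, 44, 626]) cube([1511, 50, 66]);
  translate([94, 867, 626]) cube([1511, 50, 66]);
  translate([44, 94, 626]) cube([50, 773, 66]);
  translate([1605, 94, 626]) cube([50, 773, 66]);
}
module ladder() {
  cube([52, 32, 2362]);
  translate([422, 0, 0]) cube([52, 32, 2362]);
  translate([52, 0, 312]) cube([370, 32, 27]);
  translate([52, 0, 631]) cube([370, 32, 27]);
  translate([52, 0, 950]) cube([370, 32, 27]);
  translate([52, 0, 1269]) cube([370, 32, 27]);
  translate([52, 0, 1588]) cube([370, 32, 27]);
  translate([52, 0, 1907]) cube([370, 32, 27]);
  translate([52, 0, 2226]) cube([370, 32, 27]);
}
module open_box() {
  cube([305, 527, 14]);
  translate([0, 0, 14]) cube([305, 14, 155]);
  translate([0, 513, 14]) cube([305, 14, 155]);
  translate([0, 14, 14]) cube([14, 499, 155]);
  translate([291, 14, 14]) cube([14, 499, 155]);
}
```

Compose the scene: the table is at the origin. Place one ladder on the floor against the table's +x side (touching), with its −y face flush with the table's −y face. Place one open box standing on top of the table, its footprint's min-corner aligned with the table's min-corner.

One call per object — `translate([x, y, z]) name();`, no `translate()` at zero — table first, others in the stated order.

table();
translate([1699, 0, 0]) ladder();
translate([0, 0, 726]) open_box();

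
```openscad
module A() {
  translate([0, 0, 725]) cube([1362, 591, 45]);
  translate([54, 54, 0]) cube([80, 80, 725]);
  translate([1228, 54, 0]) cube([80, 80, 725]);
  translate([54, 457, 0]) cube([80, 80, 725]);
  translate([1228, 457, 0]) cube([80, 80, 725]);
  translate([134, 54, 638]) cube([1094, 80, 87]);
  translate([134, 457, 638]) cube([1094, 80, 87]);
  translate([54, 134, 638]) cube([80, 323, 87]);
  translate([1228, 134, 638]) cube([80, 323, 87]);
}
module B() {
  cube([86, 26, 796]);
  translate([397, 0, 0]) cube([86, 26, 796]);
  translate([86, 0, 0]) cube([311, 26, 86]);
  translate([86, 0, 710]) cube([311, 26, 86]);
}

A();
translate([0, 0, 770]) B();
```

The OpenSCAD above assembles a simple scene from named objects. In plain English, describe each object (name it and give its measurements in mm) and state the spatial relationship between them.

A is a rectangular dining table. The top is 1362×591×45 mm with its upper surface at z = 770 mm. It stands on four 80×80 mm square legs, each inset 54 mm from the nearest pair of top edges, running from the floor to the underside of the top. Four apron rails, 80 mm thick and 87 mm tall, run between adjacent legs with their top edges flush with the underside of the top and their outer faces flush with the legs' outer faces.

B is a picture frame with a 311×624 mm rectangular opening (x by z) and a uniform 86 mm border on every side. Frame depth is 26 mm along y. It is built from two vertical stiles running the full outside height and two horizontal rails spanning the gap between the stiles.

The picture frame is on top of the table.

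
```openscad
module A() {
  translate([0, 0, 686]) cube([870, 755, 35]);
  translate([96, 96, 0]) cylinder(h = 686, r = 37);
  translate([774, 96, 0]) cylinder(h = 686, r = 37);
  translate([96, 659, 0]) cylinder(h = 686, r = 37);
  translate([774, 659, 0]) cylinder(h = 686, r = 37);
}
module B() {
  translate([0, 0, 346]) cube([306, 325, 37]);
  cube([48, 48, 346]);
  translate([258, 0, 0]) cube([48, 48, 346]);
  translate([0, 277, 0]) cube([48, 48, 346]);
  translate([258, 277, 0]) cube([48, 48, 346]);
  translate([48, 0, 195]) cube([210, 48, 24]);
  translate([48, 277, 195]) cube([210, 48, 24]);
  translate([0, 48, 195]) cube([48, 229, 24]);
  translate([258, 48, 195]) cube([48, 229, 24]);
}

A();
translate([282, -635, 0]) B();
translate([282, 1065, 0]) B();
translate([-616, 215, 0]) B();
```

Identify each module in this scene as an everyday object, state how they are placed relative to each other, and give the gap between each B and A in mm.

Each stool's nearest face is 310 mm from the table's bounding box.

A is a table. B is a stool. Three stools sit around the table at the −y, +y, −x sides. The gap between each stool and the table is 310 mm.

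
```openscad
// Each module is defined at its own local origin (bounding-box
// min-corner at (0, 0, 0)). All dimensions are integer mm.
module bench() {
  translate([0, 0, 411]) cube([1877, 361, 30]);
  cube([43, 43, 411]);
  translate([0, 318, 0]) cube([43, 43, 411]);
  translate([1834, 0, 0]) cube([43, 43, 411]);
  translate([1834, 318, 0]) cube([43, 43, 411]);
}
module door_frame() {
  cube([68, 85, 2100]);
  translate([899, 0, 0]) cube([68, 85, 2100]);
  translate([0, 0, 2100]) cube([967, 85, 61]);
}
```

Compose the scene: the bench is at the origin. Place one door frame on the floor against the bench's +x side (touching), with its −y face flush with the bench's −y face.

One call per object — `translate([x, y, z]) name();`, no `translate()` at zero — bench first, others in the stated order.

bench();
translate([1877, 0, 0]) door_frame();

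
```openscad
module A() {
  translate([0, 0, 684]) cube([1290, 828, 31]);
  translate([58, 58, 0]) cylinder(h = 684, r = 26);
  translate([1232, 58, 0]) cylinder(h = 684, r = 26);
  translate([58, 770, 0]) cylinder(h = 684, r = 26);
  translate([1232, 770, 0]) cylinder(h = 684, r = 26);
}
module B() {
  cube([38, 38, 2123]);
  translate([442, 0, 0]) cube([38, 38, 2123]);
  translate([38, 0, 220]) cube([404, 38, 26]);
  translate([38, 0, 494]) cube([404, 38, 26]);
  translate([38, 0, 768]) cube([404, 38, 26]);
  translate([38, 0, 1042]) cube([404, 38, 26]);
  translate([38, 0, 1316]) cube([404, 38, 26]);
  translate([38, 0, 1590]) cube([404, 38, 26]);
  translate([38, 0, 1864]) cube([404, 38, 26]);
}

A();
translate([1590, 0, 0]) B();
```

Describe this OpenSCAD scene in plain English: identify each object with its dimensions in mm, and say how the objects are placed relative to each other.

A is a rectangular dining table. The top is 1290×828×31 mm with its upper surface at z = 715 mm. It stands on four round legs of 52 mm diameter, each leg's bounding box inset 32 mm from the nearest pair of top edges, running from the floor to the underside of the top.

B is a wooden ladder with two side rails of 38×38 mm section and 2123 mm height, set 480 mm apart overall. Between them run 7 rectangular rungs (38 mm deep, 26 mm thick), front faces flush with the rails' −y face. The bottom of the first rung is 220 mm above the floor and each subsequent rung is 274 mm higher than the one below.

The ladder is on the floor beside the table on its +x side.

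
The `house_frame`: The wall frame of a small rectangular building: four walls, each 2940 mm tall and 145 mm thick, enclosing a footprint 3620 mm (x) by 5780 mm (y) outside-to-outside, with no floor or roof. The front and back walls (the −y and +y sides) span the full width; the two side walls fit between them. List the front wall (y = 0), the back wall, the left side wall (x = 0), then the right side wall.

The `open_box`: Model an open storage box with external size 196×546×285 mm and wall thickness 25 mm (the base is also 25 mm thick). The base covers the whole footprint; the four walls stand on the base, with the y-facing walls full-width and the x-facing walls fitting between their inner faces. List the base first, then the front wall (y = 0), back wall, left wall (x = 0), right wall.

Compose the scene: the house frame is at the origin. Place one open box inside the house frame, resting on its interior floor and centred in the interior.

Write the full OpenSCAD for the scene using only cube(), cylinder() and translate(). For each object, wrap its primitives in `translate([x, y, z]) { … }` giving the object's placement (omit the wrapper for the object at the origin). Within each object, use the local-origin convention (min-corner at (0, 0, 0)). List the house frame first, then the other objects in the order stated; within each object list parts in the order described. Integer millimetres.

cube([3620, 145, 2940]);
translate([0, 5635, 0]) cube([3620, 145, 2940]);
translate([0, 145, 0]) cube([145, 5490, 2940]);
translate([3475, 145, 0]) cube([145, 5490, 2940]);
translate([1712, 2617, 0]) {
  cube([196, 546, 25]);
  translate([0, 0, 25]) cube([196, 25, 260]);
  translate([0, 521, 25]) cube([196, 25, 260]);
  translate([0, 25, 25]) cube([25, 496, 260]);
  translate([171, 25, 25]) cube([25, 496, 260]);
}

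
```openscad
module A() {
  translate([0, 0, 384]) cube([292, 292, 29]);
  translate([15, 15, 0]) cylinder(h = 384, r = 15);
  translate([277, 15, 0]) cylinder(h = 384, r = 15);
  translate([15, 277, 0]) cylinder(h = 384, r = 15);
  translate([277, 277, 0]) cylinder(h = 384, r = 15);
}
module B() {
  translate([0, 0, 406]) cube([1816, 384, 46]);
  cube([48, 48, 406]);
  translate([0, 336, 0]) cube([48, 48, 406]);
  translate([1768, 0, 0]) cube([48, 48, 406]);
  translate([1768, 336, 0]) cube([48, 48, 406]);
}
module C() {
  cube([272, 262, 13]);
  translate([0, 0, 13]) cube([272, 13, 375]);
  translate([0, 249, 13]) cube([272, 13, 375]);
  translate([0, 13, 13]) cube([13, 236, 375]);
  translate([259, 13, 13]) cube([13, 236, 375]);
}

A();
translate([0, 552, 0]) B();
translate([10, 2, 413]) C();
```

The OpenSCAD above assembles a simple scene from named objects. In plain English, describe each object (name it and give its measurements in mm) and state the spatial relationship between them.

A is a four-legged stool. The seat is 292×292 mm, 29 mm thick, top at z = 413 mm. It stands on four round legs, each 30 mm in diameter, from z = 0 to the seat underside, each leg's axis is inset half a diameter from the nearest pair of seat edges (so the leg's bounding box is flush with the corner).

B is a bench: a 1816×384 mm seat slab, 46 mm thick, top at z = 452 mm, on four 48×48 mm square legs flush with the seat corners and standing on z = 0.

C is an open-topped rectangular box: outside dimensions 272×262×388 mm, with a uniform wall and base thickness of 13 mm. The base is a full 272×262 slab on the floor; four walls sit on top of the base. The front and back walls (the −y and +y sides) span the full width; the two side walls fit between them.

The bench is on the floor beside the stool on its +y side. The open box is on top of the stool.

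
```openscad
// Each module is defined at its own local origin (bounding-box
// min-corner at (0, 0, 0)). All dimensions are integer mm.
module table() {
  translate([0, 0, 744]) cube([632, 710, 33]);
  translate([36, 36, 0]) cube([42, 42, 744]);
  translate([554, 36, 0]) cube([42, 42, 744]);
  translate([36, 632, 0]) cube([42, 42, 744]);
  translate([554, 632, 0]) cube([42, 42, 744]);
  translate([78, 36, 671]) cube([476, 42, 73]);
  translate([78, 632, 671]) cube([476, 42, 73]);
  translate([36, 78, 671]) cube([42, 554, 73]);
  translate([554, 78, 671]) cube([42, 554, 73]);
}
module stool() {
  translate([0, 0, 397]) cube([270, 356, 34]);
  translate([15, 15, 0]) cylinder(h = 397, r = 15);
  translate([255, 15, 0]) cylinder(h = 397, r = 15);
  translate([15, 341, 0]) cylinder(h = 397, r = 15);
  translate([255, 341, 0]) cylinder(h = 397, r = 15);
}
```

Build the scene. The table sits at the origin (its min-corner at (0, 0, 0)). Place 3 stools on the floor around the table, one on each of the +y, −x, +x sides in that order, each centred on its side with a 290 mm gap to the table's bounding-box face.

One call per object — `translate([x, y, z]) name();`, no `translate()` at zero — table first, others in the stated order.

table();
translate([181, 1000, 0]) stool();
translate([-560, 177, 0]) stool();
translate([922, 177, 0]) stool();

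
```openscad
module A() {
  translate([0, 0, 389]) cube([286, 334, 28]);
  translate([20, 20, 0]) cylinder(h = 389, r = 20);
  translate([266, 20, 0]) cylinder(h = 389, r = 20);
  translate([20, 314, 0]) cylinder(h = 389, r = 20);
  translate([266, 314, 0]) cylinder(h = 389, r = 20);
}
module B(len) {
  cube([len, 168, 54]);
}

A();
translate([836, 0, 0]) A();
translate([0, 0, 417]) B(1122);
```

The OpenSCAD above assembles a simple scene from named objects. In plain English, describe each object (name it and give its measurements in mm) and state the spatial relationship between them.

A is a four-legged stool. The seat is 286×334 mm, 28 mm thick, top at z = 417 mm. It stands on four round legs, each 40 mm in diameter, from z = 0 to the seat underside, each leg's axis is inset half a diameter from the nearest pair of seat edges (so the leg's bounding box is flush with the corner).

B is a rectangular beam 1122 mm long (x), 168 mm deep (y), 54 mm thick (z).

The beam spans the tops of two stools placed 550 mm apart, resting at z = 417 mm.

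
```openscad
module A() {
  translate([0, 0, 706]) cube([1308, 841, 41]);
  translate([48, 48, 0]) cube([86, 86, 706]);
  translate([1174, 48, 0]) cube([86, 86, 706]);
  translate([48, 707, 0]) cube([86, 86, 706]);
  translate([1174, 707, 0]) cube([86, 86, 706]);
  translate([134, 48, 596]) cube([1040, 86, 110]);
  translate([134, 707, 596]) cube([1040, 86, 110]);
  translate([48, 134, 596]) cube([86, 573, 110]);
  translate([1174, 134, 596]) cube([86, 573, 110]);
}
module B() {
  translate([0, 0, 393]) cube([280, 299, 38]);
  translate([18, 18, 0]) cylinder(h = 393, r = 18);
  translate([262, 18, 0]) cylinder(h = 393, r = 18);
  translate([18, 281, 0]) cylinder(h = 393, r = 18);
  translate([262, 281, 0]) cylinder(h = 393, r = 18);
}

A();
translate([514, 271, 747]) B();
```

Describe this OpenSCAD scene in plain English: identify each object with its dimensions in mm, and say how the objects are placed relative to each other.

A is a rectangular dining table. The top is 1308×841×41 mm with its upper surface at z = 747 mm. It stands on four 86×86 mm square legs, each inset 48 mm from the nearest pair of top edges, running from the floor to the underside of the top. Four apron rails, 86 mm thick and 110 mm tall, run between adjacent legs with their top edges flush with the underside of the top and their outer faces flush with the legs' outer faces.

B is a four-legged stool. The seat is a 280×299×38 mm slab whose top surface is at z = 431 mm; four round legs, each 36 mm in diameter, run from the floor (z = 0) to the underside of the seat, each leg's axis is inset half a diameter from the nearest pair of seat edges (so the leg's bounding box is flush with the corner).

The stool is on top of the table, centred.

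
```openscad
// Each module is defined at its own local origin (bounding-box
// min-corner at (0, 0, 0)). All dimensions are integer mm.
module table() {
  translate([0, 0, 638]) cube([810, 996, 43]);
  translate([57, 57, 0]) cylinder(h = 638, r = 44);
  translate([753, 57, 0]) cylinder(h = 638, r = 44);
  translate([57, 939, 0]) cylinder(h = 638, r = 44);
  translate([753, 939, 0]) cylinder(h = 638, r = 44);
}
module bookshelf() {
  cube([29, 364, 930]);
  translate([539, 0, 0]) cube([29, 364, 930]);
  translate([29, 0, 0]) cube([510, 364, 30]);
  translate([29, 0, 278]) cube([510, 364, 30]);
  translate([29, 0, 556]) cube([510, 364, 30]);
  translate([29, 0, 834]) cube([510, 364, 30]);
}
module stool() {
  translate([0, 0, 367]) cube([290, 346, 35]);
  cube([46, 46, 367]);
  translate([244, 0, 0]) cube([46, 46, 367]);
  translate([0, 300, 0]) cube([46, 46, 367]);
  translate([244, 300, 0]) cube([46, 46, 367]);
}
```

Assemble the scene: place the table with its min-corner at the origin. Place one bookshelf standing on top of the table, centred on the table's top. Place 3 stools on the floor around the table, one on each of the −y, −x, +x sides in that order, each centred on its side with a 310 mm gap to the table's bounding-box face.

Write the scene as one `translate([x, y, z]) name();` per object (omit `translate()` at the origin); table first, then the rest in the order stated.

table();
translate([121, 316, 681]) bookshelf();
translate([260, -656, 0]) stool();
translate([-600, 325, 0]) stool();
translate([1120, 325, 0]) stool();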